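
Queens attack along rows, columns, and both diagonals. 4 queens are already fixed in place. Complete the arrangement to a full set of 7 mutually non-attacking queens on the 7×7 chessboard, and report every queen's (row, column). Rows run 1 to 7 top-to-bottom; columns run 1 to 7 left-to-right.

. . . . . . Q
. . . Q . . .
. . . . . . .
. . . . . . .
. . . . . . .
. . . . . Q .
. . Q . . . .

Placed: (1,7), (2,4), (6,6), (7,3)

Row 3: attacked by (1,7)→{5,7}; (2,4)→{3,4,5}; (6,6)→{3,6}; (7,3)→{3,7}. Safe: 1, 2. Place at column 1.
Row 4: attacked by (1,7)→{4,7}; (2,4)→{2,4,6}; (3,1)→{1,2}; (6,6)→{4,6}; (7,3)→{3,6}. Safe: 5. Place at column 5.
Row 5: attacked by (1,7)→{3,7}; (2,4)→{1,4,7}; (3,1)→{1,3}; (4,5)→{4,5,6}; (6,6)→{5,6,7}; (7,3)→{1,3,5}. Safe: 2. Place at column 2.
Columns [7, 4, 1, 5, 2, 6, 3], r−c [-6, -2, 2, -1, 3, 0, 4], r+c [8, 6, 4, 9, 7, 12, 10] are all distinct, so no two queens attack.

(1,7) (2,4) (3,1) (4,5) (5,2) (6,6) (7,3)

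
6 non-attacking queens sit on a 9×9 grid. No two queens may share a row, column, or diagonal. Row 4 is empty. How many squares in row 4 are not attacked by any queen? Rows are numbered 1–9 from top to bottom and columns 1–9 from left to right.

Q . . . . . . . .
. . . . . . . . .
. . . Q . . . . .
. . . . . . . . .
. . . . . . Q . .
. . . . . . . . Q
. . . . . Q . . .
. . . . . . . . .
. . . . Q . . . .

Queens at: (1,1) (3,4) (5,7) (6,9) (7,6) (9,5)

(1,1) attacks row 4 at column 1 and diagonals 4.
(3,4) attacks row 4 at column 4 and diagonals 3, 5.
(5,7) attacks row 4 at column 7 and diagonals 6, 8.
(6,9) attacks row 4 at column 9 and diagonals 7.
(7,6) attacks row 4 at column 6 and diagonals 3, 9.
(9,5) attacks row 4 at column 5.
Attacked columns: {1, 3, 4, 5, 6, 7, 8, 9}. Safe: {2}.

1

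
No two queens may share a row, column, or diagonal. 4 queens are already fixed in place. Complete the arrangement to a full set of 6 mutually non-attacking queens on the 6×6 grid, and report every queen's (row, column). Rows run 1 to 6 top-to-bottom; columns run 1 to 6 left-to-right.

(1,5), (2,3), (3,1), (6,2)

(1,5) (2,3) (3,1) (4,6) (5,4) (6,2)

Row 4: attacked by (1,5)→{2,5}; (2,3)→{1,3,5}; (3,1)→{1,2}; (6,2)→{2,4}. Safe: 6. Place at column 6.
Row 5: attacked by (1,5)→{1,5}; (2,3)→{3,6}; (3,1)→{1,3}; (4,6)→{5,6}; (6,2)→{1,2,3}. Safe: 4. Place at column 4.
Columns [5, 3, 1, 6, 4, 2], r−c [-4, -1, 2, -2, 1, 4], r+c [6, 5, 4, 10, 9, 8] are all distinct, so no two queens attack.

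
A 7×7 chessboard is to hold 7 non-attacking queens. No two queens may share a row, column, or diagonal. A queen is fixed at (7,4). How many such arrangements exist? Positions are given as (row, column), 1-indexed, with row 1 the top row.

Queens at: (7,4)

Branch on row 1: col 1 → 1; col 2 → 1; col 3 → 1; col 5 → 1; col 6 → 1; col 7 → 1.
Sum: 1 + 1 + 1 + 1 + 1 + 1 = 6.

6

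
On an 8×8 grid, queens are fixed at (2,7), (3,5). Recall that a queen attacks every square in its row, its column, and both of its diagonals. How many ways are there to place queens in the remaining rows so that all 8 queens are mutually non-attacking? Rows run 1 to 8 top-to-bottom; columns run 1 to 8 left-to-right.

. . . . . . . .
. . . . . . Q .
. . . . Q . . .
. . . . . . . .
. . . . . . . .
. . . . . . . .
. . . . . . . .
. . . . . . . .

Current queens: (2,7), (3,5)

4

Branch on row 1: col 1 → 1; col 2 → 1; col 4 → 2.
Sum: 1 + 1 + 2 = 4.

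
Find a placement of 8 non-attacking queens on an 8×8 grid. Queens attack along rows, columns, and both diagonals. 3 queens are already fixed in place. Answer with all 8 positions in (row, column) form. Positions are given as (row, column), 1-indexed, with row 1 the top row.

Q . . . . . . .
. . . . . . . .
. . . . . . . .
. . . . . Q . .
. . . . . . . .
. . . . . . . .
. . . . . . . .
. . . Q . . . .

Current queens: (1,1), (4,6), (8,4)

Row 2: attacked by (1,1)→{1,2}; (4,6)→{4,6,8}; (8,4)→{4}. Safe: 3, 5, 7. Place at column 5.
Row 3: attacked by (1,1)→{1,3}; (2,5)→{4,5,6}; (4,6)→{5,6,7}; (8,4)→{4}. Safe: 2, 8. Place at column 8.
Row 5: attacked by (1,1)→{1,5}; (2,5)→{2,5,8}; (3,8)→{6,8}; (4,6)→{5,6,7}; (8,4)→{1,4,7}. Safe: 3. Place at column 3.
Row 6: attacked by (1,1)→{1,6}; (2,5)→{1,5}; (3,8)→{5,8}; (4,6)→{4,6,8}; (5,3)→{2,3,4}; (8,4)→{2,4,6}. Safe: 7. Place at column 7.
Row 7: attacked by (1,1)→{1,7}; (2,5)→{5}; (3,8)→{4,8}; (4,6)→{3,6}; (5,3)→{1,3,5}; (6,7)→{6,7,8}; (8,4)→{3,4,5}. Safe: 2. Place at column 2.
Columns [1, 5, 8, 6, 3, 7, 2, 4], r−c [0, -3, -5, -2, 2, -1, 5, 4], r+c [2, 7, 11, 10, 8, 13, 9, 12] are all distinct, so no two queens attack.

(1,1) (2,5) (3,8) (4,6) (5,3) (6,7) (7,2) (8,4)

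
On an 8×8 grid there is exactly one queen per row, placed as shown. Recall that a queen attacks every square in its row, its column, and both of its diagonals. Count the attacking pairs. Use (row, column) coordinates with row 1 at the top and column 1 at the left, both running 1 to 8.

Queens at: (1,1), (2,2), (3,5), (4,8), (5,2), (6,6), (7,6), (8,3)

6

Same column: (2,2)–(5,2) (column 2); (6,6)–(7,6) (column 6).
Same diagonal: (1,1)–(2,2) (|1−2| = |1−2| = 1); (1,1)–(6,6) (|1−6| = |1−6| = 5); (2,2)–(6,6) (|2−6| = |2−6| = 4); (4,8)–(6,6) (|4−6| = |8−6| = 2).
Total attacking pairs: 6.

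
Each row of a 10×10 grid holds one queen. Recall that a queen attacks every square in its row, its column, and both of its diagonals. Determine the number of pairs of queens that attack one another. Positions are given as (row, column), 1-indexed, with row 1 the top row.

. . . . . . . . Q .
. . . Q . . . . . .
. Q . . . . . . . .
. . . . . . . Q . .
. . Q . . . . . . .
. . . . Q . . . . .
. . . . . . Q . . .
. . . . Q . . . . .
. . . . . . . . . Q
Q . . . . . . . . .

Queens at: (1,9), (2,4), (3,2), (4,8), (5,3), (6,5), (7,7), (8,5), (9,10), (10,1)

3

Same column: (6,5)–(8,5) (column 5).
Same diagonal: (3,2)–(6,5) (|3−6| = |2−5| = 3); (6,5)–(10,1) (|6−10| = |5−1| = 4).
Total attacking pairs: 3.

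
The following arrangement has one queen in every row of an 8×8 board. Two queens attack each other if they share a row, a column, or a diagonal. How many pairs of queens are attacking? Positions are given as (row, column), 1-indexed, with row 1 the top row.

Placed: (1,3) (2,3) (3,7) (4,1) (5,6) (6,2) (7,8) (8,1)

6

Same column: (1,3)–(2,3) (column 3); (4,1)–(8,1) (column 1).
Same diagonal: (2,3)–(4,1) (|2−4| = |3−1| = 2); (2,3)–(5,6) (|2−5| = |3−6| = 3); (2,3)–(7,8) (|2−7| = |3−8| = 5); (5,6)–(7,8) (|5−7| = |6−8| = 2).
Total attacking pairs: 6.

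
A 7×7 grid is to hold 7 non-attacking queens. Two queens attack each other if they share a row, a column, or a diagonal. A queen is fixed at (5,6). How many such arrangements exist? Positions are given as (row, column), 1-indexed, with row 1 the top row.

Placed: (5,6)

Branch on row 1: col 1 → 1; col 3 → 1; col 4 → 2; col 5 → 1; col 7 → 1.
Sum: 1 + 1 + 2 + 1 + 1 = 6.

6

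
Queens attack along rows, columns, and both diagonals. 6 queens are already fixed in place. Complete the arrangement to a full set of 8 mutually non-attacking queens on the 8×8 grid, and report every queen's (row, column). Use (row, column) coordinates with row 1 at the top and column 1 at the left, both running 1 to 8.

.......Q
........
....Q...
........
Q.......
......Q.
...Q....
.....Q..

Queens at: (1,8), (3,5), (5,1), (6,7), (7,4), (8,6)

(1,8) (2,2) (3,5) (4,3) (5,1) (6,7) (7,4) (8,6)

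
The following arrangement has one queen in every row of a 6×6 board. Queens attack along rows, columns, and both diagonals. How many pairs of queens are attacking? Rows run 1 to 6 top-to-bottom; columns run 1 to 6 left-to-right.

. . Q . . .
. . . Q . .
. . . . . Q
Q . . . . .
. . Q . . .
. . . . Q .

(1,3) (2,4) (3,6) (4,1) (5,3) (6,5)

2

Same column: (1,3)–(5,3) (column 3).
Same diagonal: (1,3)–(2,4) (|1−2| = |3−4| = 1).
Total attacking pairs: 2.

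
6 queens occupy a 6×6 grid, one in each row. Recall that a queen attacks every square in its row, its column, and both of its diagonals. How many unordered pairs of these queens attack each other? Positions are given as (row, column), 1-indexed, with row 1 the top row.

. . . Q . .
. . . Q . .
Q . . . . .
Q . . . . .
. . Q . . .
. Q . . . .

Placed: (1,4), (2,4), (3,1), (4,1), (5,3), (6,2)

5

Same column: (1,4)–(2,4) (column 4); (3,1)–(4,1) (column 1).
Same diagonal: (1,4)–(4,1) (|1−4| = |4−1| = 3); (3,1)–(5,3) (|3−5| = |1−3| = 2); (5,3)–(6,2) (|5−6| = |3−2| = 1).
Total attacking pairs: 5.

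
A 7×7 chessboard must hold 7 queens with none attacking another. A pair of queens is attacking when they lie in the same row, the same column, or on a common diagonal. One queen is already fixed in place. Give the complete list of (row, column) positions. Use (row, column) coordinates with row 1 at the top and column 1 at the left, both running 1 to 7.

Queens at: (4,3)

(1,5) (2,2) (3,6) (4,3) (5,7) (6,4) (7,1)

Row 1: attacked by (4,3)→{3,6}. Safe: 1, 2, 4, 5, 7. Place at column 5.
Row 2: attacked by (1,5)→{4,5,6}; (4,3)→{1,3,5}. Safe: 2, 7. Place at column 2.
Row 3: attacked by (1,5)→{3,5,7}; (2,2)→{1,2,3}; (4,3)→{2,3,4}. Safe: 6. Place at column 6.
Row 5: attacked by (1,5)→{1,5}; (2,2)→{2,5}; (3,6)→{4,6}; (4,3)→{2,3,4}. Safe: 7. Place at column 7.
Row 6: attacked by (1,5)→{5}; (2,2)→{2,6}; (3,6)→{3,6}; (4,3)→{1,3,5}; (5,7)→{6,7}. Safe: 4. Place at column 4.
Row 7: attacked by (1,5)→{5}; (2,2)→{2,7}; (3,6)→{2,6}; (4,3)→{3,6}; (5,7)→{5,7}; (6,4)→{3,4,5}. Safe: 1. Place at column 1.
Columns [5, 2, 6, 3, 7, 4, 1], r−c [-4, 0, -3, 1, -2, 2, 6], r+c [6, 4, 9, 7, 12, 10, 8] are all distinct, so no two queens attack.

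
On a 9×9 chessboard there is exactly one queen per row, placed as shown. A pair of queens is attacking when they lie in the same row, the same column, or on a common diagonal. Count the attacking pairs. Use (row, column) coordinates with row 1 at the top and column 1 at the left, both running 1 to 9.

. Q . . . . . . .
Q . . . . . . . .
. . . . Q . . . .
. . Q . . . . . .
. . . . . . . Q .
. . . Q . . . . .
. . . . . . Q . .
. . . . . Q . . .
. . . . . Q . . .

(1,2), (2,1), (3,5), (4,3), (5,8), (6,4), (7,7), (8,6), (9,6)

Same column: (8,6)–(9,6) (column 6).
Same diagonal: (1,2)–(2,1) (|1−2| = |2−1| = 1); (2,1)–(4,3) (|2−4| = |1−3| = 2); (6,4)–(8,6) (|6−8| = |4−6| = 2); (7,7)–(8,6) (|7−8| = |7−6| = 1).
Total attacking pairs: 5.

5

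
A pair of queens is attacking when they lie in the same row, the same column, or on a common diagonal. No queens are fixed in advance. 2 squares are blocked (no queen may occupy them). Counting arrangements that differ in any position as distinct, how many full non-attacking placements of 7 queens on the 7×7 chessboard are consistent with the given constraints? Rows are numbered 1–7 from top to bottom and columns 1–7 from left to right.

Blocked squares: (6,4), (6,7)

27

Branch on row 1: col 1 → 2; col 2 → 6; col 3 → 3; col 4 → 4; col 5 → 4; col 6 → 5; col 7 → 3.
Sum: 2 + 6 + 3 + 4 + 4 + 5 + 3 = 27.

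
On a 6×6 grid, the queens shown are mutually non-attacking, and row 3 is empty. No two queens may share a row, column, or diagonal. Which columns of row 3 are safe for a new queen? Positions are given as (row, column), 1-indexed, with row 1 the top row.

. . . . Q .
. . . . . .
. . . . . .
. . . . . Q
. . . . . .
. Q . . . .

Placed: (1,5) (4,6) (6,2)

(1,5) attacks row 3 at column 5 and diagonals 3.
(4,6) attacks row 3 at column 6 and diagonals 5.
(6,2) attacks row 3 at column 2 and diagonals 5.
Attacked columns: {2, 3, 5, 6}. Safe: {1, 4}.

columns 1, 4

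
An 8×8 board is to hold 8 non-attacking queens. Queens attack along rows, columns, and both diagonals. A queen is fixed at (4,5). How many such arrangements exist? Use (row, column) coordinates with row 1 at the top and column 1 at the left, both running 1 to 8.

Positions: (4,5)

Branch on row 1: col 1 → 0; col 3 → 2; col 4 → 4; col 6 → 1; col 7 → 1.
Sum: 0 + 2 + 4 + 1 + 1 = 8.

8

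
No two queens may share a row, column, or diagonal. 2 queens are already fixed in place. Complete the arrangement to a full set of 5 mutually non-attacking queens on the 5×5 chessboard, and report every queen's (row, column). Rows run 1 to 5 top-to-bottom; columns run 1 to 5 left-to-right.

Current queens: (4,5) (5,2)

(1,4) (2,1) (3,3) (4,5) (5,2)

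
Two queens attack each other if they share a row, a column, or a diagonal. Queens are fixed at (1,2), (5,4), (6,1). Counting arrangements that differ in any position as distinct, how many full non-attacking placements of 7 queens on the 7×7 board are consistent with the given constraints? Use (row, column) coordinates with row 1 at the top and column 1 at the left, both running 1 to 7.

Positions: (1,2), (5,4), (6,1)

1

Branch on row 2: col 6 → 1.
Sum: 1 = 1.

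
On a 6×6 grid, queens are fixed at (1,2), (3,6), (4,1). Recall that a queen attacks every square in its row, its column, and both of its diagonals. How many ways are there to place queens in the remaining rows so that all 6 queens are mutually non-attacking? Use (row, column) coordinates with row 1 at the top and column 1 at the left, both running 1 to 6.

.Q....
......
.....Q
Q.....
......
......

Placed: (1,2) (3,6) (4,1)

1

Branch on row 2: col 4 → 1.
Sum: 1 = 1.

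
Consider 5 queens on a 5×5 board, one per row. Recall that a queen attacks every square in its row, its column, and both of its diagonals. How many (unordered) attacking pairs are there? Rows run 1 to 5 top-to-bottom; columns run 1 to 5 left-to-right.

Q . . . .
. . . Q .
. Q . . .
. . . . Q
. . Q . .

All columns are distinct and no two queens satisfy |Δrow| = |Δcol|, so no pair attacks.

0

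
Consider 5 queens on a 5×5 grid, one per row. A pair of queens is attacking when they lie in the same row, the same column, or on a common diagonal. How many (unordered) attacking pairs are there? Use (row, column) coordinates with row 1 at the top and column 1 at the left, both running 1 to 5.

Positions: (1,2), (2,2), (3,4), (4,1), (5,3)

2

Same column: (1,2)–(2,2) (column 2).
Same diagonal: (1,2)–(3,4) (|1−3| = |2−4| = 2).
Total attacking pairs: 2.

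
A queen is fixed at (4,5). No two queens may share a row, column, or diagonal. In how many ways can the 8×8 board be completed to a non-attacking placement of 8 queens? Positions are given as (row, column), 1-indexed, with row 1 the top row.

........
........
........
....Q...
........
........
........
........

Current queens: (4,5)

Branch on row 1: col 1 → 0; col 3 → 2; col 4 → 4; col 6 → 1; col 7 → 1.
Sum: 0 + 2 + 4 + 1 + 1 = 8.

8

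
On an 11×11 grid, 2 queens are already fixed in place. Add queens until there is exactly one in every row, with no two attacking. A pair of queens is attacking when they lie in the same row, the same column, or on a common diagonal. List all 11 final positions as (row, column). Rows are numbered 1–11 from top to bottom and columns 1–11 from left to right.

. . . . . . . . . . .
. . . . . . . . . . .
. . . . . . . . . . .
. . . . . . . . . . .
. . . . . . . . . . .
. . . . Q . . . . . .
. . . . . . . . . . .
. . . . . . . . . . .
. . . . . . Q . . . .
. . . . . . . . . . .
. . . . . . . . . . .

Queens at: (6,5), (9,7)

(1,4) (2,11) (3,9) (4,6) (5,2) (6,5) (7,8) (8,1) (9,7) (10,10) (11,3)

Row 1: attacked by (6,5)→{5,10}; (9,7)→{7}. Safe: 1, 2, 3, 4, 6, 8, 9, 11. Place at column 4.
Row 2: attacked by (1,4)→{3,4,5}; (6,5)→{1,5,9}; (9,7)→{7}. Safe: 2, 6, 8, 10, 11. Place at column 11.
Row 3: attacked by (1,4)→{2,4,6}; (2,11)→{10,11}; (6,5)→{2,5,8}; (9,7)→{1,7}. Safe: 3, 9. Place at column 9.
Row 4: attacked by (1,4)→{1,4,7}; (2,11)→{9,11}; (3,9)→{8,9,10}; (6,5)→{3,5,7}; (9,7)→{2,7}. Safe: 6. Place at column 6.
Row 5: attacked by (1,4)→{4,8}; (2,11)→{8,11}; (3,9)→{7,9,11}; (4,6)→{5,6,7}; (6,5)→{4,5,6}; (9,7)→{3,7,11}. Safe: 1, 2, 10. Place at column 2.
Row 7: attacked by (1,4)→{4,10}; (2,11)→{6,11}; (3,9)→{5,9}; (4,6)→{3,6,9}; (5,2)→{2,4}; (6,5)→{4,5,6}; (9,7)→{5,7,9}. Safe: 1, 8. Place at column 8.
Row 8: attacked by (1,4)→{4,11}; (2,11)→{5,11}; (3,9)→{4,9}; (4,6)→{2,6,10}; (5,2)→{2,5}; (6,5)→{3,5,7}; (7,8)→{7,8,9}; (9,7)→{6,7,8}. Safe: 1. Place at column 1.
Row 10: attacked by (1,4)→{4}; (2,11)→{3,11}; (3,9)→{2,9}; (4,6)→{6}; (5,2)→{2,7}; (6,5)→{1,5,9}; (7,8)→{5,8,11}; (8,1)→{1,3}; (9,7)→{6,7,8}. Safe: 10. Place at column 10.
Row 11: attacked by (1,4)→{4}; (2,11)→{2,11}; (3,9)→{1,9}; (4,6)→{6}; (5,2)→{2,8}; (6,5)→{5,10}; (7,8)→{4,8}; (8,1)→{1,4}; (9,7)→{5,7,9}; (10,10)→{9,10,11}. Safe: 3. Place at column 3.
Columns [4, 11, 9, 6, 2, 5, 8, 1, 7, 10, 3], r−c [-3, -9, -6, -2, 3, 1, -1, 7, 2, 0, 8], r+c [5, 13, 12, 10, 7, 11, 15, 9, 16, 20, 14] are all distinct, so no two queens attack.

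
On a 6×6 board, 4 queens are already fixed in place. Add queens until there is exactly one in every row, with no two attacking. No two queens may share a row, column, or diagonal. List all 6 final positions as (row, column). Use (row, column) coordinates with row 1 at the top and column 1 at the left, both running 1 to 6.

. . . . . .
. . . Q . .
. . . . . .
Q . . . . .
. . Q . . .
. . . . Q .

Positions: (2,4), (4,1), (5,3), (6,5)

Row 1: attacked by (2,4)→{3,4,5}; (4,1)→{1,4}; (5,3)→{3}; (6,5)→{5}. Safe: 2, 6. Place at column 2.
Row 3: attacked by (1,2)→{2,4}; (2,4)→{3,4,5}; (4,1)→{1,2}; (5,3)→{1,3,5}; (6,5)→{2,5}. Safe: 6. Place at column 6.
Columns [2, 4, 6, 1, 3, 5], r−c [-1, -2, -3, 3, 2, 1], r+c [3, 6, 9, 5, 8, 11] are all distinct, so no two queens attack.

(1,2) (2,4) (3,6) (4,1) (5,3) (6,5)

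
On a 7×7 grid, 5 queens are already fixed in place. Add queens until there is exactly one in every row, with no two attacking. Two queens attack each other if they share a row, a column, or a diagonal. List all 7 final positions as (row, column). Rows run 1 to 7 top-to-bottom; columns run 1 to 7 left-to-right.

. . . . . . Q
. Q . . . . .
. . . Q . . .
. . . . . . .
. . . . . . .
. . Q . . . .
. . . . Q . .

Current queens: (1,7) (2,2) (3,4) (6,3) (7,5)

Row 4: attacked by (1,7)→{4,7}; (2,2)→{2,4}; (3,4)→{3,4,5}; (6,3)→{1,3,5}; (7,5)→{2,5}. Safe: 6. Place at column 6.
Row 5: attacked by (1,7)→{3,7}; (2,2)→{2,5}; (3,4)→{2,4,6}; (4,6)→{5,6,7}; (6,3)→{2,3,4}; (7,5)→{3,5,7}. Safe: 1. Place at column 1.
Columns [7, 2, 4, 6, 1, 3, 5], r−c [-6, 0, -1, -2, 4, 3, 2], r+c [8, 4, 7, 10, 6, 9, 12] are all distinct, so no two queens attack.

(1,7) (2,2) (3,4) (4,6) (5,1) (6,3) (7,5)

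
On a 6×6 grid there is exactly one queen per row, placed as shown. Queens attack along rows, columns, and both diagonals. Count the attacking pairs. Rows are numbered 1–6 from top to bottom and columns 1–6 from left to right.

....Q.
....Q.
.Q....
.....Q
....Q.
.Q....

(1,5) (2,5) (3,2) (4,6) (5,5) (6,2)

Same column: (1,5)–(2,5) (column 5); (1,5)–(5,5) (column 5); (2,5)–(5,5) (column 5); (3,2)–(6,2) (column 2).
Same diagonal: (4,6)–(5,5) (|4−5| = |6−5| = 1).
Total attacking pairs: 5.

5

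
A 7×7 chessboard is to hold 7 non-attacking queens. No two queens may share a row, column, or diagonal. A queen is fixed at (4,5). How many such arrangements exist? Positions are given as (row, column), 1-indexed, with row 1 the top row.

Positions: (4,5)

Branch on row 1: col 1 → 0; col 3 → 1; col 4 → 1; col 6 → 1; col 7 → 1.
Sum: 0 + 1 + 1 + 1 + 1 = 4.

4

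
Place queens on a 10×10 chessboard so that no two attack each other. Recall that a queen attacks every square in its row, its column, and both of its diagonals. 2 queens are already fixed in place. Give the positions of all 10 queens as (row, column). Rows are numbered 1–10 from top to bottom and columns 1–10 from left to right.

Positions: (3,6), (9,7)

(1,5) (2,1) (3,6) (4,4) (5,10) (6,8) (7,3) (8,9) (9,7) (10,2)

Row 1: attacked by (3,6)→{4,6,8}; (9,7)→{7}. Safe: 1, 2, 3, 5, 9, 10. Place at column 5.
Row 2: attacked by (1,5)→{4,5,6}; (3,6)→{5,6,7}; (9,7)→{7}. Safe: 1, 2, 3, 8, 9, 10. Place at column 1.
Row 4: attacked by (1,5)→{2,5,8}; (2,1)→{1,3}; (3,6)→{5,6,7}; (9,7)→{2,7}. Safe: 4, 9, 10. Place at column 4.
Row 5: attacked by (1,5)→{1,5,9}; (2,1)→{1,4}; (3,6)→{4,6,8}; (4,4)→{3,4,5}; (9,7)→{3,7}. Safe: 2, 10. Place at column 10.
Row 6: attacked by (1,5)→{5,10}; (2,1)→{1,5}; (3,6)→{3,6,9}; (4,4)→{2,4,6}; (5,10)→{9,10}; (9,7)→{4,7,10}. Safe: 8. Place at column 8.
Row 7: attacked by (1,5)→{5}; (2,1)→{1,6}; (3,6)→{2,6,10}; (4,4)→{1,4,7}; (5,10)→{8,10}; (6,8)→{7,8,9}; (9,7)→{5,7,9}. Safe: 3. Place at column 3.
Row 8: attacked by (1,5)→{5}; (2,1)→{1,7}; (3,6)→{1,6}; (4,4)→{4,8}; (5,10)→{7,10}; (6,8)→{6,8,10}; (7,3)→{2,3,4}; (9,7)→{6,7,8}. Safe: 9. Place at column 9.
Row 10: attacked by (1,5)→{5}; (2,1)→{1,9}; (3,6)→{6}; (4,4)→{4,10}; (5,10)→{5,10}; (6,8)→{4,8}; (7,3)→{3,6}; (8,9)→{7,9}; (9,7)→{6,7,8}. Safe: 2. Place at column 2.
Columns [5, 1, 6, 4, 10, 8, 3, 9, 7, 2], r−c [-4, 1, -3, 0, -5, -2, 4, -1, 2, 8], r+c [6, 3, 9, 8, 15, 14, 10, 17, 16, 12] are all distinct, so no two queens attack.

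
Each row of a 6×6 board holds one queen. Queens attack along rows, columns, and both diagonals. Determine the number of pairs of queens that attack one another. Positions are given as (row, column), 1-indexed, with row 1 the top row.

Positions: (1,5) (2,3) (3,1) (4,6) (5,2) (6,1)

Same column: (3,1)–(6,1) (column 1).
Same diagonal: (5,2)–(6,1) (|5−6| = |2−1| = 1).
Total attacking pairs: 2.

2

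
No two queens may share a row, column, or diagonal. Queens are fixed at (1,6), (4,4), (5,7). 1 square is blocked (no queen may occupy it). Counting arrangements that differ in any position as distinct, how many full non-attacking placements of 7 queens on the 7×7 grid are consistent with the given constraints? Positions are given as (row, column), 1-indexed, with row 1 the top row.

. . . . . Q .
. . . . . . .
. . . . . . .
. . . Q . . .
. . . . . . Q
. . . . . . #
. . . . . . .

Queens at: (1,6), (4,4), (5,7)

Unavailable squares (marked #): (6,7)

Branch on row 2: col 1 → 0; col 3 → 1.
Sum: 0 + 1 = 1.

1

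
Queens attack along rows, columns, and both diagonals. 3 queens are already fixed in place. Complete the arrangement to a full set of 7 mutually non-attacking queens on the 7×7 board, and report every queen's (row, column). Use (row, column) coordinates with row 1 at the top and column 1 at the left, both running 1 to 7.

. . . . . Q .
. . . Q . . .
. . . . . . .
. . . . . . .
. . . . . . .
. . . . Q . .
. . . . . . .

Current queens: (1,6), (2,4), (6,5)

(1,6) (2,4) (3,7) (4,1) (5,3) (6,5) (7,2)

Row 3: attacked by (1,6)→{4,6}; (2,4)→{3,4,5}; (6,5)→{2,5}. Safe: 1, 7. Place at column 7.
Row 4: attacked by (1,6)→{3,6}; (2,4)→{2,4,6}; (3,7)→{6,7}; (6,5)→{3,5,7}. Safe: 1. Place at column 1.
Row 5: attacked by (1,6)→{2,6}; (2,4)→{1,4,7}; (3,7)→{5,7}; (4,1)→{1,2}; (6,5)→{4,5,6}. Safe: 3. Place at column 3.
Row 7: attacked by (1,6)→{6}; (2,4)→{4}; (3,7)→{3,7}; (4,1)→{1,4}; (5,3)→{1,3,5}; (6,5)→{4,5,6}. Safe: 2. Place at column 2.
Columns [6, 4, 7, 1, 3, 5, 2], r−c [-5, -2, -4, 3, 2, 1, 5], r+c [7, 6, 10, 5, 8, 11, 9] are all distinct, so no two queens attack.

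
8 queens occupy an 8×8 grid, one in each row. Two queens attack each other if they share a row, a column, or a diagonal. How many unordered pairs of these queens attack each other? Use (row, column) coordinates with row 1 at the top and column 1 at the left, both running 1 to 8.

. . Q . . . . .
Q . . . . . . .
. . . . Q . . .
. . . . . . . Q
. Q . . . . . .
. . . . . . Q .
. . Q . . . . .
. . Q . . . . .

4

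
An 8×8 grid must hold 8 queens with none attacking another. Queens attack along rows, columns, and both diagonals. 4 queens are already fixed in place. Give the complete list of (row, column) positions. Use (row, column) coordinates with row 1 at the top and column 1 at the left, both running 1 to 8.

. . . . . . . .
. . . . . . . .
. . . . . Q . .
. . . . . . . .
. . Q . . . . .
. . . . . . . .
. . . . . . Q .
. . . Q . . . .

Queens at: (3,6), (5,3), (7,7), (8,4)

(1,2) (2,8) (3,6) (4,1) (5,3) (6,5) (7,7) (8,4)

Row 1: attacked by (3,6)→{4,6,8}; (5,3)→{3,7}; (7,7)→{1,7}; (8,4)→{4}. Safe: 2, 5. Place at column 2.
Row 2: attacked by (1,2)→{1,2,3}; (3,6)→{5,6,7}; (5,3)→{3,6}; (7,7)→{2,7}; (8,4)→{4}. Safe: 8. Place at column 8.
Row 4: attacked by (1,2)→{2,5}; (2,8)→{6,8}; (3,6)→{5,6,7}; (5,3)→{2,3,4}; (7,7)→{4,7}; (8,4)→{4,8}. Safe: 1. Place at column 1.
Row 6: attacked by (1,2)→{2,7}; (2,8)→{4,8}; (3,6)→{3,6}; (4,1)→{1,3}; (5,3)→{2,3,4}; (7,7)→{6,7,8}; (8,4)→{2,4,6}. Safe: 5. Place at column 5.
Columns [2, 8, 6, 1, 3, 5, 7, 4], r−c [-1, -6, -3, 3, 2, 1, 0, 4], r+c [3, 10, 9, 5, 8, 11, 14, 12] are all distinct, so no two queens attack.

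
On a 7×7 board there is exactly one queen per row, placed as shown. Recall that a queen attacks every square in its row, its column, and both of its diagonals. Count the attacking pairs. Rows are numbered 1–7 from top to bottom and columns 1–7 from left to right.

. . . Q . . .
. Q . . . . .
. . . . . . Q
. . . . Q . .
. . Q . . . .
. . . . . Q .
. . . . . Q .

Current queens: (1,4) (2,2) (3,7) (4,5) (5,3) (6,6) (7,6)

Same column: (6,6)–(7,6) (column 6).
Same diagonal: (2,2)–(6,6) (|2−6| = |2−6| = 4).
Total attacking pairs: 2.

2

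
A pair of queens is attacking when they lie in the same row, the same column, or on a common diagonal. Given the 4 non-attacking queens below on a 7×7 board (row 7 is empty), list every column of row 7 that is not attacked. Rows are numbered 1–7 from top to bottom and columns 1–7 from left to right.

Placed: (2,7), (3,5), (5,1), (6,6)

columns 4

(2,7) attacks row 7 at column 7 and diagonals 2.
(3,5) attacks row 7 at column 5 and diagonals 1.
(5,1) attacks row 7 at column 1 and diagonals 3.
(6,6) attacks row 7 at column 6 and diagonals 5, 7.
Attacked columns: {1, 2, 3, 5, 6, 7}. Safe: {4}.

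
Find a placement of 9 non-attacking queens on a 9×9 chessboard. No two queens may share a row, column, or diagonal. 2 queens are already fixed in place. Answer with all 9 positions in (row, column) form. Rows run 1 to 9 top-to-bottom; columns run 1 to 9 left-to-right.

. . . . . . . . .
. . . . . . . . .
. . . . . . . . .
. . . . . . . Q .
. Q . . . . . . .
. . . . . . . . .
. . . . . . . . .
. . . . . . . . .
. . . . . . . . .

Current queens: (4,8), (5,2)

Row 1: attacked by (4,8)→{5,8}; (5,2)→{2,6}. Safe: 1, 3, 4, 7, 9. Place at column 9.
Row 2: attacked by (1,9)→{8,9}; (4,8)→{6,8}; (5,2)→{2,5}. Safe: 1, 3, 4, 7. Place at column 4.
Row 3: attacked by (1,9)→{7,9}; (2,4)→{3,4,5}; (4,8)→{7,8,9}; (5,2)→{2,4}. Safe: 1, 6. Place at column 6.
Row 6: attacked by (1,9)→{4,9}; (2,4)→{4,8}; (3,6)→{3,6,9}; (4,8)→{6,8}; (5,2)→{1,2,3}. Safe: 5, 7. Place at column 7.
Row 7: attacked by (1,9)→{3,9}; (2,4)→{4,9}; (3,6)→{2,6}; (4,8)→{5,8}; (5,2)→{2,4}; (6,7)→{6,7,8}. Safe: 1. Place at column 1.
Row 8: attacked by (1,9)→{2,9}; (2,4)→{4}; (3,6)→{1,6}; (4,8)→{4,8}; (5,2)→{2,5}; (6,7)→{5,7,9}; (7,1)→{1,2}. Safe: 3. Place at column 3.
Row 9: attacked by (1,9)→{1,9}; (2,4)→{4}; (3,6)→{6}; (4,8)→{3,8}; (5,2)→{2,6}; (6,7)→{4,7}; (7,1)→{1,3}; (8,3)→{2,3,4}. Safe: 5. Place at column 5.
Columns [9, 4, 6, 8, 2, 7, 1, 3, 5], r−c [-8, -2, -3, -4, 3, -1, 6, 5, 4], r+c [10, 6, 9, 12, 7, 13, 8, 11, 14] are all distinct, so no two queens attack.

(1,9) (2,4) (3,6) (4,8) (5,2) (6,7) (7,1) (8,3) (9,5)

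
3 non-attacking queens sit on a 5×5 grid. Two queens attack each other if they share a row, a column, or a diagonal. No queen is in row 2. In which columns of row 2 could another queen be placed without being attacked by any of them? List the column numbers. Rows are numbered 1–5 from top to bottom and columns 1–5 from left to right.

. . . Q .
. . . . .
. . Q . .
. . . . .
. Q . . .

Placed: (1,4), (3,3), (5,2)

columns 1

(1,4) attacks row 2 at column 4 and diagonals 3, 5.
(3,3) attacks row 2 at column 3 and diagonals 2, 4.
(5,2) attacks row 2 at column 2 and diagonals 5.
Attacked columns: {2, 3, 4, 5}. Safe: {1}.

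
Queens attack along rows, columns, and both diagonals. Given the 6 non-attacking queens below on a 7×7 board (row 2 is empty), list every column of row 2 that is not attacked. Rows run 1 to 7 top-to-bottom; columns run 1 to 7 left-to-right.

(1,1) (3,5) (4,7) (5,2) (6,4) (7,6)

columns 3

(1,1) attacks row 2 at column 1 and diagonals 2.
(3,5) attacks row 2 at column 5 and diagonals 4, 6.
(4,7) attacks row 2 at column 7 and diagonals 5.
(5,2) attacks row 2 at column 2 and diagonals 5.
(6,4) attacks row 2 at column 4.
(7,6) attacks row 2 at column 6 and diagonals 1.
Attacked columns: {1, 2, 4, 5, 6, 7}. Safe: {3}.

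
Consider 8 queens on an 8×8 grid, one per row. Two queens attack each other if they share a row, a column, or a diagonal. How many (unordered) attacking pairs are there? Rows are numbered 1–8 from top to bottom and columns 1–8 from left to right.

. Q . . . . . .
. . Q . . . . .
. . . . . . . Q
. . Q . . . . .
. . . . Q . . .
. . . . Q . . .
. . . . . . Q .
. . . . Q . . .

8

Same column: (2,3)–(4,3) (column 3); (5,5)–(6,5) (column 5); (5,5)–(8,5) (column 5); (6,5)–(8,5) (column 5).
Same diagonal: (1,2)–(2,3) (|1−2| = |2−3| = 1); (3,8)–(6,5) (|3−6| = |8−5| = 3); (4,3)–(6,5) (|4−6| = |3−5| = 2); (5,5)–(7,7) (|5−7| = |5−7| = 2).
Total attacking pairs: 8.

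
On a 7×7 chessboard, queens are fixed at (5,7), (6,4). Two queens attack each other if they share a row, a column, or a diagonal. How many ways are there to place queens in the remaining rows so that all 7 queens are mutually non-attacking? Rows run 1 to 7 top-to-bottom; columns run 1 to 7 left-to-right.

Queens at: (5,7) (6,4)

2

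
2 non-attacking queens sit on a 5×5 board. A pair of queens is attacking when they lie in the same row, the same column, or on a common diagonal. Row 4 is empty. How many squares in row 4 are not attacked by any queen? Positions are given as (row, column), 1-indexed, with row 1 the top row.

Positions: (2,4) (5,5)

2

(2,4) attacks row 4 at column 4 and diagonals 2.
(5,5) attacks row 4 at column 5 and diagonals 4.
Attacked columns: {2, 4, 5}. Safe: {1, 3}.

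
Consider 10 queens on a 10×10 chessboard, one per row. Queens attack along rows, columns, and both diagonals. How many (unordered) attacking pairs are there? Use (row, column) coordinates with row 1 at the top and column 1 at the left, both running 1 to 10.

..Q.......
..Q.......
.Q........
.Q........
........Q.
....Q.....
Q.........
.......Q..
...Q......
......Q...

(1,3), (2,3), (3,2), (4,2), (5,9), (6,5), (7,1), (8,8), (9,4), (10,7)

4

Same column: (1,3)–(2,3) (column 3); (3,2)–(4,2) (column 2).
Same diagonal: (2,3)–(3,2) (|2−3| = |3−2| = 1); (3,2)–(6,5) (|3−6| = |2−5| = 3).
Total attacking pairs: 4.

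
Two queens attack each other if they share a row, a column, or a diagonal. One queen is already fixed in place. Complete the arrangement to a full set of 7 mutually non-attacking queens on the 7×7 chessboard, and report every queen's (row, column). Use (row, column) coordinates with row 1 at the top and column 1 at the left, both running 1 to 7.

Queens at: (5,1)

(1,3) (2,6) (3,2) (4,5) (5,1) (6,4) (7,7)

Row 1: attacked by (5,1)→{1,5}. Safe: 2, 3, 4, 6, 7. Place at column 3.
Row 2: attacked by (1,3)→{2,3,4}; (5,1)→{1,4}. Safe: 5, 6, 7. Place at column 6.
Row 3: attacked by (1,3)→{1,3,5}; (2,6)→{5,6,7}; (5,1)→{1,3}. Safe: 2, 4. Place at column 2.
Row 4: attacked by (1,3)→{3,6}; (2,6)→{4,6}; (3,2)→{1,2,3}; (5,1)→{1,2}. Safe: 5, 7. Place at column 5.
Row 6: attacked by (1,3)→{3}; (2,6)→{2,6}; (3,2)→{2,5}; (4,5)→{3,5,7}; (5,1)→{1,2}. Safe: 4. Place at column 4.
Row 7: attacked by (1,3)→{3}; (2,6)→{1,6}; (3,2)→{2,6}; (4,5)→{2,5}; (5,1)→{1,3}; (6,4)→{3,4,5}. Safe: 7. Place at column 7.
Columns [3, 6, 2, 5, 1, 4, 7], r−c [-2, -4, 1, -1, 4, 2, 0], r+c [4, 8, 5, 9, 6, 10, 14] are all distinct, so no two queens attack.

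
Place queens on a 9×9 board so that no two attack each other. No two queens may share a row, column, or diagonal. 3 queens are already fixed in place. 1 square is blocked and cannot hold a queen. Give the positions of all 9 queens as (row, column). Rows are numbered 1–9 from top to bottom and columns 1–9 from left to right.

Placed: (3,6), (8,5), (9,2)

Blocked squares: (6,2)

(1,9) (2,4) (3,6) (4,8) (5,3) (6,1) (7,7) (8,5) (9,2)

Row 1: attacked by (3,6)→{4,6,8}; (8,5)→{5}; (9,2)→{2}. Safe: 1, 3, 7, 9. Place at column 9.
Row 2: attacked by (1,9)→{8,9}; (3,6)→{5,6,7}; (8,5)→{5}; (9,2)→{2,9}. Safe: 1, 3, 4. Place at column 4.
Row 4: attacked by (1,9)→{6,9}; (2,4)→{2,4,6}; (3,6)→{5,6,7}; (8,5)→{1,5,9}; (9,2)→{2,7}. Safe: 3, 8. Place at column 8.
Row 5: attacked by (1,9)→{5,9}; (2,4)→{1,4,7}; (3,6)→{4,6,8}; (4,8)→{7,8,9}; (8,5)→{2,5,8}; (9,2)→{2,6}. Safe: 3. Place at column 3.
Row 6: attacked by (1,9)→{4,9}; (2,4)→{4,8}; (3,6)→{3,6,9}; (4,8)→{6,8}; (5,3)→{2,3,4}; (8,5)→{3,5,7}; (9,2)→{2,5}. Blocked: 2. Safe: 1. Place at column 1.
Row 7: attacked by (1,9)→{3,9}; (2,4)→{4,9}; (3,6)→{2,6}; (4,8)→{5,8}; (5,3)→{1,3,5}; (6,1)→{1,2}; (8,5)→{4,5,6}; (9,2)→{2,4}. Safe: 7. Place at column 7.
Columns [9, 4, 6, 8, 3, 1, 7, 5, 2], r−c [-8, -2, -3, -4, 2, 5, 0, 3, 7], r+c [10, 6, 9, 12, 8, 7, 14, 13, 11] are all distinct, so no two queens attack.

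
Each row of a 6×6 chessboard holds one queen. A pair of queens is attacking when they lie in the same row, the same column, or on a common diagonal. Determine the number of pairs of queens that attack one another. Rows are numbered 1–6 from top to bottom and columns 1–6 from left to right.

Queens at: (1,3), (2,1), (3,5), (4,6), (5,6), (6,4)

5

Same column: (4,6)–(5,6) (column 6).
Same diagonal: (1,3)–(3,5) (|1−3| = |3−5| = 2); (1,3)–(4,6) (|1−4| = |3−6| = 3); (3,5)–(4,6) (|3−4| = |5−6| = 1); (4,6)–(6,4) (|4−6| = |6−4| = 2).
Total attacking pairs: 5.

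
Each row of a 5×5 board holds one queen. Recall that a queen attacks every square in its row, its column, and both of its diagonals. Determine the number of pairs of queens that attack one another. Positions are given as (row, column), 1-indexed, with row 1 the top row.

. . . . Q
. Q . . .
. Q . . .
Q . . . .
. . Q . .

2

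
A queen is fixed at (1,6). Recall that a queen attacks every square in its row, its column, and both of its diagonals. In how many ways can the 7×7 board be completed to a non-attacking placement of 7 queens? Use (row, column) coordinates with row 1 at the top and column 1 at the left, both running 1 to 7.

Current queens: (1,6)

Branch on row 2: col 1 → 1; col 2 → 1; col 3 → 3; col 4 → 2.
Sum: 1 + 1 + 3 + 2 = 7.

7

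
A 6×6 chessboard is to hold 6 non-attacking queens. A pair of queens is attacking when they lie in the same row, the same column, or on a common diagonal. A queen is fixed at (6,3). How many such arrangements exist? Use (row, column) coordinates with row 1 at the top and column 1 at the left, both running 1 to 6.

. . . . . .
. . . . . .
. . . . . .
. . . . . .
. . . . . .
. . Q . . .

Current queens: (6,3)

1

Branch on row 1: col 1 → 0; col 2 → 0; col 4 → 1; col 5 → 0; col 6 → 0.
Sum: 0 + 0 + 1 + 0 + 0 = 1.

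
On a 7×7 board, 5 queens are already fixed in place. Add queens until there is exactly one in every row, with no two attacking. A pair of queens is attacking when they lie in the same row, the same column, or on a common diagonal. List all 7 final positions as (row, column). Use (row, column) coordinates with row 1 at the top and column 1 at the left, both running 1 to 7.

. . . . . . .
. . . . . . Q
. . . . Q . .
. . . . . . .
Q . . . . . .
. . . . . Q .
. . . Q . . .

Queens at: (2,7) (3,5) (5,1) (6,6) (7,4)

Row 1: attacked by (2,7)→{6,7}; (3,5)→{3,5,7}; (5,1)→{1,5}; (6,6)→{1,6}; (7,4)→{4}. Safe: 2. Place at column 2.
Row 4: attacked by (1,2)→{2,5}; (2,7)→{5,7}; (3,5)→{4,5,6}; (5,1)→{1,2}; (6,6)→{4,6}; (7,4)→{1,4,7}. Safe: 3. Place at column 3.
Columns [2, 7, 5, 3, 1, 6, 4], r−c [-1, -5, -2, 1, 4, 0, 3], r+c [3, 9, 8, 7, 6, 12, 11] are all distinct, so no two queens attack.

(1,2) (2,7) (3,5) (4,3) (5,1) (6,6) (7,4)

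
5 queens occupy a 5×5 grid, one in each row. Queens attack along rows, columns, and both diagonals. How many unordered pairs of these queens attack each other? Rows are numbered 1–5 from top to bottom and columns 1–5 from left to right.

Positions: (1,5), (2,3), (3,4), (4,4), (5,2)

3

Same column: (3,4)–(4,4) (column 4).
Same diagonal: (2,3)–(3,4) (|2−3| = |3−4| = 1); (3,4)–(5,2) (|3−5| = |4−2| = 2).
Total attacking pairs: 3.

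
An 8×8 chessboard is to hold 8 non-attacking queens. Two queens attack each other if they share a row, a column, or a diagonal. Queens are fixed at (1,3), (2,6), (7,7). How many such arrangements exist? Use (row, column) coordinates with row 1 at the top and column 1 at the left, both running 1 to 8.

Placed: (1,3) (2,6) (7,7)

4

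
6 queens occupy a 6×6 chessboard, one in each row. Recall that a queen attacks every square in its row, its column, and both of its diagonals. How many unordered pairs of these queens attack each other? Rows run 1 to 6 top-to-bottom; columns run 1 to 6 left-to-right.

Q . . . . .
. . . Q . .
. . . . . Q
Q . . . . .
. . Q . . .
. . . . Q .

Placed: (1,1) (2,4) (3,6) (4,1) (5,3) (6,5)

Same column: (1,1)–(4,1) (column 1).
Total attacking pairs: 1.

1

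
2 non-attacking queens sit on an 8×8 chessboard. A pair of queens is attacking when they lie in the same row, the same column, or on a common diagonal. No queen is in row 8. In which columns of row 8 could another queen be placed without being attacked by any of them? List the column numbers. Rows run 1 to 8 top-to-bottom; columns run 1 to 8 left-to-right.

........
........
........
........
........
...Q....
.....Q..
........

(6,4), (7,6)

(6,4) attacks row 8 at column 4 and diagonals 2, 6.
(7,6) attacks row 8 at column 6 and diagonals 5, 7.
Attacked columns: {2, 4, 5, 6, 7}. Safe: {1, 3, 8}.

columns 1, 3, 8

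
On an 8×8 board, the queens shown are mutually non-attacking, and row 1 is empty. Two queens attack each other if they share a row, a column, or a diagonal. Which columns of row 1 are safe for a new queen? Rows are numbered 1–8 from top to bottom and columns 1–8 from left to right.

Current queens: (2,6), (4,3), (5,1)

columns 2, 4, 8

(2,6) attacks row 1 at column 6 and diagonals 5, 7.
(4,3) attacks row 1 at column 3 and diagonals 6.
(5,1) attacks row 1 at column 1 and diagonals 5.
Attacked columns: {1, 3, 5, 6, 7}. Safe: {2, 4, 8}.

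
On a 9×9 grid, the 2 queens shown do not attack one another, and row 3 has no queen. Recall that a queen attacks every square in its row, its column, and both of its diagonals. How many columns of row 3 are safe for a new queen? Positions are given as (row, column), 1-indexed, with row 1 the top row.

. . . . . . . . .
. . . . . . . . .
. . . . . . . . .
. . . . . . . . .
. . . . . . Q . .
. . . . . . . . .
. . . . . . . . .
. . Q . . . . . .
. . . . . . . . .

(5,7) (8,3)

4

(5,7) attacks row 3 at column 7 and diagonals 5, 9.
(8,3) attacks row 3 at column 3 and diagonals 8.
Attacked columns: {3, 5, 7, 8, 9}. Safe: {1, 2, 4, 6}.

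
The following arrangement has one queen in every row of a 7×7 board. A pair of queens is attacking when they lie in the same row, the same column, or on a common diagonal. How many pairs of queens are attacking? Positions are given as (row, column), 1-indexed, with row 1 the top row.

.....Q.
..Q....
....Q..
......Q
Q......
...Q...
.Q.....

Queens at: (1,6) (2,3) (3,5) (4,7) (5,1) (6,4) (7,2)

All columns are distinct and no two queens satisfy |Δrow| = |Δcol|, so no pair attacks.

0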